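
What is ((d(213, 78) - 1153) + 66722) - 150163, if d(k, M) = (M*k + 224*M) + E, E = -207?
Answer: -50715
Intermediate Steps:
d(k, M) = -207 + 224*M + M*k (d(k, M) = (M*k + 224*M) - 207 = (224*M + M*k) - 207 = -207 + 224*M + M*k)
((d(213, 78) - 1153) + 66722) - 150163 = (((-207 + 224*78 + 78*213) - 1153) + 66722) - 150163 = (((-207 + 17472 + 16614) - 1153) + 66722) - 150163 = ((33879 - 1153) + 66722) - 150163 = (32726 + 66722) - 150163 = 99448 - 150163 = -50715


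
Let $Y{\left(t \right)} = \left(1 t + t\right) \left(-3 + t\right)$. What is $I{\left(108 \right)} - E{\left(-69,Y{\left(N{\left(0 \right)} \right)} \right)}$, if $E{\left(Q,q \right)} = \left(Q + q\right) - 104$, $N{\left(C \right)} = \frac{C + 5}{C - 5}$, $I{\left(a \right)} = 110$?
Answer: $275$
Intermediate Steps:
$N{\left(C \right)} = \frac{5 + C}{-5 + C}$
$Y{\left(t \right)} = 2 t \left(-3 + t\right)$ ($Y{\left(t \right)} = \left(t + t\right) \left(-3 + t\right) = 2 t \left(-3 + t\right)$)
$E{\left(Q,q \right)} = -104 + Q + q$
$I{\left(108 \right)} - E{\left(-69,Y{\left(N{\left(0 \right)} \right)} \right)} = 110 - \left(-104 - 69 + 2 \frac{5 + 0}{-5 + 0} \left(-3 + \frac{5 + 0}{-5 + 0}\right)\right) = 110 - \left(-104 - 69 + 2 \frac{1}{-5} \cdot 5 \left(-3 + \frac{1}{-5} \cdot 5\right)\right) = 110 - \left(-104 - 69 + 2 \left(\left(- \frac{1}{5}\right) 5\right) \left(-3 - 1\right)\right) = 110 - \left(-104 - 69 + 2 \left(-1\right) \left(-3 - 1\right)\right) = 110 - \left(-104 - 69 + 2 \left(-1\right) \left(-4\right)\right) = 110 - \left(-104 - 69 + 8\right) = 110 - -165 = 110 + 165 = 275$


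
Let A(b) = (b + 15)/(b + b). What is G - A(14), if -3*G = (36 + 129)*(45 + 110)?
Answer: -238729/28 ≈ -8526.0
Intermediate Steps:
A(b) = (15 + b)/(2*b) (A(b) = (15 + b)/((2*b)) = (15 + b)*(1/(2*b)) = (15 + b)/(2*b))
G = -8525 (G = -(36 + 129)*(45 + 110)/3 = -55*155 = -1/3*25575 = -8525)
G - A(14) = -8525 - (15 + 14)/(2*14) = -8525 - 29/(2*14) = -8525 - 1*29/28 = -8525 - 29/28 = -238729/28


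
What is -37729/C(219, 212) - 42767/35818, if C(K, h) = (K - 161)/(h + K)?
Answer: -5021087123/17909 ≈ -2.8037e+5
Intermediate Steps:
C(K, h) = (-161 + K)/(K + h)
-37729/C(219, 212) - 42767/35818 = -37729*(219 + 212)/(-161 + 219) - 42767/35818 = -37729/(58/431) - 42767*1/35818 = -37729/((1/431)*58) - 42767/35818 = -37729/58/431 - 42767/35818 = -37729*431/58 - 42767/35818 = -560731/2 - 42767/35818 = -5021087123/17909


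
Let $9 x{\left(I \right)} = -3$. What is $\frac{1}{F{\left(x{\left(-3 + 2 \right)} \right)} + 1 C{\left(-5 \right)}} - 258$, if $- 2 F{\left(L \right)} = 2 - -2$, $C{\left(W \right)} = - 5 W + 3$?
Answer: $- \frac{6707}{26} \approx -257.96$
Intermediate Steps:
$x{\left(I \right)} = - \frac{1}{3}$ ($x{\left(I \right)} = \frac{1}{9} \left(-3\right) = - \frac{1}{3}$)
$C{\left(W \right)} = 3 - 5 W$
$F{\left(L \right)} = -2$ ($F{\left(L \right)} = - \frac{2 - -2}{2} = - \frac{2 + 2}{2} = \left(- \frac{1}{2}\right) 4 = -2$)
$\frac{1}{F{\left(x{\left(-3 + 2 \right)} \right)} + 1 C{\left(-5 \right)}} - 258 = \frac{1}{-2 + 1 \left(3 - -25\right)} - 258 = \frac{1}{-2 + 1 \left(3 + 25\right)} - 258 = \frac{1}{-2 + 1 \cdot 28} - 258 = \frac{1}{-2 + 28} - 258 = \frac{1}{26} - 258 = - \frac{6707}{26}$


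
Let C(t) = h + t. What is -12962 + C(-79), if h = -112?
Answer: -13153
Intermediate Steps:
C(t) = -112 + t
-12962 + C(-79) = -12962 + (-112 - 79) = -12962 - 191 = -13153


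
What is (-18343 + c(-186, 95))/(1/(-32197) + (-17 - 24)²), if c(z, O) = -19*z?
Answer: -476805373/54123156 ≈ -8.8096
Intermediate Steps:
(-18343 + c(-186, 95))/(1/(-32197) + (-17 - 24)²) = (-18343 - 19*(-186))/(1/(-32197) + (-17 - 24)²) = (-18343 + 3534)/(-1/32197 + (-41)²) = -14809/(-1/32197 + 1681) = -14809/54123156/32197 = -14809*32197/54123156 = -476805373/54123156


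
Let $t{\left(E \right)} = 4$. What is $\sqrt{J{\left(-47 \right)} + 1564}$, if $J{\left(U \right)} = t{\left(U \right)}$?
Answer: $28 \sqrt{2} \approx 39.598$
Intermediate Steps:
$J{\left(U \right)} = 4$
$\sqrt{J{\left(-47 \right)} + 1564} = \sqrt{4 + 1564} = \sqrt{1568} = 28 \sqrt{2}$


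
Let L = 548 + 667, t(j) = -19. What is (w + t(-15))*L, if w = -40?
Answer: -71685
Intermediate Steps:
L = 1215
(w + t(-15))*L = (-40 - 19)*1215 = -59*1215 = -71685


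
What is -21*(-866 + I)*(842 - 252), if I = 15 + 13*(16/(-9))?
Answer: 32490710/3 ≈ 1.0830e+7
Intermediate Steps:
I = -73/9 (I = 15 + 13*(16*(-⅑)) = 15 + 13*(-16/9) = 15 - 208/9 = -73/9 ≈ -8.1111)
-21*(-866 + I)*(842 - 252) = -21*(-866 - 73/9)*(842 - 252) = -(-55069)*590/3 = -21*(-4641530/9) = 32490710/3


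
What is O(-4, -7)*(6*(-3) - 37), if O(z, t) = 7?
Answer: -385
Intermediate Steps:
O(-4, -7)*(6*(-3) - 37) = 7*(6*(-3) - 37) = 7*(-18 - 37) = 7*(-55) = -385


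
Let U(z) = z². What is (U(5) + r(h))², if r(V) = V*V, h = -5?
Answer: 2500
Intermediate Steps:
r(V) = V²
(U(5) + r(h))² = (5² + (-5)²)² = (25 + 25)² = 50² = 2500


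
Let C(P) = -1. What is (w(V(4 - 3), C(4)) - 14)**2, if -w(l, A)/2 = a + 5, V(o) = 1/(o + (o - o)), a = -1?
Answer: 484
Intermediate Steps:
V(o) = 1/o (V(o) = 1/(o + 0) = 1/o)
w(l, A) = -8 (w(l, A) = -2*(-1 + 5) = -2*4 = -8)
(w(V(4 - 3), C(4)) - 14)**2 = (-8 - 14)**2 = (-22)**2 = 484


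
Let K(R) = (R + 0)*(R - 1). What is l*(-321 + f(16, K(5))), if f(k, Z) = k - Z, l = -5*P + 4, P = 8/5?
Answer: 1300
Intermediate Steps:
K(R) = R*(-1 + R)
P = 8/5 (P = 8*(1/5) = 8/5 ≈ 1.6000)
l = -4 (l = -5*8/5 + 4 = -8 + 4 = -4)
l*(-321 + f(16, K(5))) = -4*(-321 + (16 - 5*(-1 + 5))) = -4*(-321 + (16 - 5*4)) = -4*(-321 + (16 - 1*20)) = -4*(-321 + (16 - 20)) = -4*(-321 - 4) = -4*(-325) = 1300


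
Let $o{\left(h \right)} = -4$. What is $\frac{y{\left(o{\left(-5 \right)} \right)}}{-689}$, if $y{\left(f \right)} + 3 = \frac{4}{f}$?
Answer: $\frac{4}{689} \approx 0.0058055$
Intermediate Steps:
$y{\left(f \right)} = -3 + \frac{4}{f}$
$\frac{y{\left(o{\left(-5 \right)} \right)}}{-689} = \frac{-3 + \frac{4}{-4}}{-689} = \left(-3 + 4 \left(- \frac{1}{4}\right)\right) \left(- \frac{1}{689}\right) = \left(-3 - 1\right) \left(- \frac{1}{689}\right) = \left(-4\right) \left(- \frac{1}{689}\right) = \frac{4}{689}$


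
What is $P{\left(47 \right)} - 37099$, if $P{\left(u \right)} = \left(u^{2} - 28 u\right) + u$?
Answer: $-36159$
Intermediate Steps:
$P{\left(u \right)} = u^{2} - 27 u$
$P{\left(47 \right)} - 37099 = 47 \left(-27 + 47\right) - 37099 = 47 \cdot 20 - 37099 = 940 - 37099 = -36159$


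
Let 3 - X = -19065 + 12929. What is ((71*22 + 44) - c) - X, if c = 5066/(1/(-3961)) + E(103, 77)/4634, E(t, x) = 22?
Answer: 46483406070/2317 ≈ 2.0062e+7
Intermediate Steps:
X = 6139 (X = 3 - (-19065 + 12929) = 3 - 1*(-6136) = 3 + 6136 = 6139)
c = -46493909031/2317 (c = 5066/(1/(-3961)) + 22/4634 = 5066/(-1/3961) + 22*(1/4634) = 5066*(-3961) + 11/2317 = -20066426 + 11/2317 = -46493909031/2317 ≈ -2.0066e+7)
((71*22 + 44) - c) - X = ((71*22 + 44) - 1*(-46493909031/2317)) - 1*6139 = ((1562 + 44) + 46493909031/2317) - 6139 = (1606 + 46493909031/2317) - 6139 = 46497630133/2317 - 6139 = 46483406070/2317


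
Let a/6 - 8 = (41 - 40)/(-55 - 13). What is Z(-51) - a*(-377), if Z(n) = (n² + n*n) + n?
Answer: 789267/34 ≈ 23214.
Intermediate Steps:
Z(n) = n + 2*n² (Z(n) = (n² + n²) + n = 2*n² + n = n + 2*n²)
a = 1629/34 (a = 48 + 6*((41 - 40)/(-55 - 13)) = 48 + 6*(1/(-68)) = 48 + 6*(1*(-1/68)) = 48 + 6*(-1/68) = 48 - 3/34 = 1629/34 ≈ 47.912)
Z(-51) - a*(-377) = -51*(1 + 2*(-51)) - 1629*(-377)/34 = -51*(1 - 102) - 1*(-614133/34) = -51*(-101) + 614133/34 = 5151 + 614133/34 = 789267/34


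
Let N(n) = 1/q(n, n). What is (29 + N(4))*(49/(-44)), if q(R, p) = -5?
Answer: -1764/55 ≈ -32.073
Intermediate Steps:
N(n) = -1/5 (N(n) = 1/(-5) = -1/5)
(29 + N(4))*(49/(-44)) = (29 - 1/5)*(49/(-44)) = 144*(49*(-1/44))/5 = (144/5)*(-49/44) = -1764/55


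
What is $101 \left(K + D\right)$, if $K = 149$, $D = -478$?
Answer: $-33229$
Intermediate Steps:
$101 \left(K + D\right) = 101 \left(149 - 478\right) = 101 \left(-329\right) = -33229$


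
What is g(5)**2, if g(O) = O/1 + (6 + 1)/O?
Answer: 1024/25 ≈ 40.960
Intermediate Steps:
g(O) = O + 7/O (g(O) = O*1 + 7/O = O + 7/O)
g(5)**2 = (5 + 7/5)**2 = (32/5)**2 = 1024/25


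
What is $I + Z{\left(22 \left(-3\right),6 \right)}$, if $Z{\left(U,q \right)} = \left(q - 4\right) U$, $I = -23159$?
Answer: $-23291$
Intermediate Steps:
$Z{\left(U,q \right)} = U \left(-4 + q\right)$ ($Z{\left(U,q \right)} = \left(-4 + q\right) U = U \left(-4 + q\right)$)
$I + Z{\left(22 \left(-3\right),6 \right)} = -23159 + 22 \left(-3\right) \left(-4 + 6\right) = -23159 - 132 = -23291$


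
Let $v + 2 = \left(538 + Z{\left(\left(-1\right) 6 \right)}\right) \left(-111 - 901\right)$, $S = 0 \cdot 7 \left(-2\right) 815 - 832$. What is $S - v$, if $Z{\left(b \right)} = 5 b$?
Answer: $513266$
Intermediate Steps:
$S = -832$ ($S = 0 \left(-2\right) 815 - 832 = 0 \cdot 815 - 832 = 0 - 832 = -832$)
$v = -514098$ ($v = -2 + \left(538 + 5 \left(\left(-1\right) 6\right)\right) \left(-111 - 901\right) = -2 + \left(538 + 5 \left(-6\right)\right) \left(-1012\right) = -2 + \left(538 - 30\right) \left(-1012\right) = -2 + 508 \left(-1012\right) = -2 - 514096 = -514098$)
$S - v = -832 - -514098 = -832 + 514098 = 513266$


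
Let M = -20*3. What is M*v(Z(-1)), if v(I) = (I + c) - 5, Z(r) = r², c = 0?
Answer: 240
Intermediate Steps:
M = -60
v(I) = -5 + I (v(I) = (I + 0) - 5 = I - 5 = -5 + I)
M*v(Z(-1)) = -60*(-5 + (-1)²) = -60*(-5 + 1) = -60*(-4) = 240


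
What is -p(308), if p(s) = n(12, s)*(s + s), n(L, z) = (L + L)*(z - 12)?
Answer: -4376064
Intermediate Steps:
n(L, z) = 2*L*(-12 + z) (n(L, z) = (2*L)*(-12 + z) = 2*L*(-12 + z))
p(s) = 2*s*(-288 + 24*s) (p(s) = (2*12*(-12 + s))*(s + s) = (-288 + 24*s)*(2*s) = 2*s*(-288 + 24*s))
-p(308) = -48*308*(-12 + 308) = -48*308*296 = -1*4376064 = -4376064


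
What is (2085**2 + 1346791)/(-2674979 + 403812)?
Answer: -5694016/2271167 ≈ -2.5071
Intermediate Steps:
(2085**2 + 1346791)/(-2674979 + 403812) = (4347225 + 1346791)/(-2271167) = 5694016*(-1/2271167) = -5694016/2271167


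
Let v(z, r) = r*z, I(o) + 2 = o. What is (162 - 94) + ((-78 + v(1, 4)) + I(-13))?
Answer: -21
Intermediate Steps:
I(o) = -2 + o
(162 - 94) + ((-78 + v(1, 4)) + I(-13)) = (162 - 94) + ((-78 + 4*1) + (-2 - 13)) = 68 + ((-78 + 4) - 15) = 68 + (-74 - 15) = 68 - 89 = -21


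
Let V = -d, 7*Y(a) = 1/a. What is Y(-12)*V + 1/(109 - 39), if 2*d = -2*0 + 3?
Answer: 9/280 ≈ 0.032143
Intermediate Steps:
Y(a) = 1/(7*a)
d = 3/2 (d = (-2*0 + 3)/2 = (0 + 3)/2 = (½)*3 = 3/2 ≈ 1.5000)
V = -3/2 (V = -1*3/2 = -3/2 ≈ -1.5000)
Y(-12)*V + 1/(109 - 39) = ((⅐)/(-12))*(-3/2) + 1/(109 - 39) = ((⅐)*(-1/12))*(-3/2) + 1/70 = -1/84*(-3/2) + 1/70 = 1/56 + 1/70 = 9/280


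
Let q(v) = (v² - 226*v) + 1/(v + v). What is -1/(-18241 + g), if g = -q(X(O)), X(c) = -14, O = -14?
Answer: 28/604827 ≈ 4.6294e-5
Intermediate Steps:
q(v) = v² + 1/(2*v) - 226*v (q(v) = (v² - 226*v) + 1/(2*v) = v² + 1/(2*v) - 226*v)
g = -94079/28 (g = -((-14)² + (½)/(-14) - 226*(-14)) = -(196 + (½)*(-1/14) + 3164) = -(196 - 1/28 + 3164) = -1*94079/28 = -94079/28 ≈ -3360.0)
-1/(-18241 + g) = -1/(-18241 - 94079/28) = -1/(-604827/28) = -1*(-28/604827) = 28/604827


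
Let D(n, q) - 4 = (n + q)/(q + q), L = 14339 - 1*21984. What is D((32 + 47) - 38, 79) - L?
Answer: 604331/79 ≈ 7649.8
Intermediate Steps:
L = -7645 (L = 14339 - 21984 = -7645)
D(n, q) = 4 + (n + q)/(2*q) (D(n, q) = 4 + (n + q)/(q + q) = 4 + (n + q)/((2*q)) = 4 + (n + q)*(1/(2*q)) = 4 + (n + q)/(2*q))
D((32 + 47) - 38, 79) - L = (½)*(((32 + 47) - 38) + 9*79)/79 - 1*(-7645) = (½)*(1/79)*((79 - 38) + 711) + 7645 = (½)*(1/79)*(41 + 711) + 7645 = (½)*(1/79)*752 + 7645 = 376/79 + 7645 = 604331/79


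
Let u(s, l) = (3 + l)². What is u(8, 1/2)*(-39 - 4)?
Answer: -2107/4 ≈ -526.75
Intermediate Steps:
u(8, 1/2)*(-39 - 4) = (3 + 1/2)²*(-39 - 4) = (3 + 1*(½))²*(-43) = (3 + ½)²*(-43) = (7/2)²*(-43) = (49/4)*(-43) = -2107/4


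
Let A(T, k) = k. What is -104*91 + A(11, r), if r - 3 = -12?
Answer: -9473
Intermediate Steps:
r = -9 (r = 3 - 12 = -9)
-104*91 + A(11, r) = -104*91 - 9 = -9464 - 9 = -9473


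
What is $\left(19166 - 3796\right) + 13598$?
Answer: $28968$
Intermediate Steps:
$\left(19166 - 3796\right) + 13598 = 15370 + 13598 = 28968$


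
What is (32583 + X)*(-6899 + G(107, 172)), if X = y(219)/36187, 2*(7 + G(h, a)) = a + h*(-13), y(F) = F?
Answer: -8861385059220/36187 ≈ -2.4488e+8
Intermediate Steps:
G(h, a) = -7 + a/2 - 13*h/2 (G(h, a) = -7 + (a + h*(-13))/2 = -7 + (a - 13*h)/2 = -7 + (a/2 - 13*h/2) = -7 + a/2 - 13*h/2)
X = 219/36187 ≈ 0.0060519
(32583 + X)*(-6899 + G(107, 172)) = (32583 + 219/36187)*(-6899 + (-7 + (½)*172 - 13/2*107)) = 1179081240*(-6899 + (-7 + 86 - 1391/2))/36187 = 1179081240*(-6899 - 1233/2)/36187 = (1179081240/36187)*(-15031/2) = -8861385059220/36187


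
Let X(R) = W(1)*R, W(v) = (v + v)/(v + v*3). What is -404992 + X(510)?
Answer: -404737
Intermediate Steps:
W(v) = 1/2 (W(v) = (2*v)/(v + 3*v) = (2*v)/((4*v)) = (2*v)*(1/(4*v)) = 1/2)
X(R) = R/2
-404992 + X(510) = -404992 + (1/2)*510 = -404992 + 255 = -404737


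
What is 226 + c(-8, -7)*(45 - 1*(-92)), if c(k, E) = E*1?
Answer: -733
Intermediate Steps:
c(k, E) = E
226 + c(-8, -7)*(45 - 1*(-92)) = 226 - 7*(45 - 1*(-92)) = 226 - 7*(45 + 92) = 226 - 7*137 = 226 - 959 = -733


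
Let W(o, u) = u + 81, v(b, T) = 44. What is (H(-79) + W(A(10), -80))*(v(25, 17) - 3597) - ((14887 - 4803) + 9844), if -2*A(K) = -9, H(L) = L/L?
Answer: -27034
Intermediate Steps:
H(L) = 1
A(K) = 9/2 (A(K) = -½*(-9) = 9/2)
W(o, u) = 81 + u
(H(-79) + W(A(10), -80))*(v(25, 17) - 3597) - ((14887 - 4803) + 9844) = (1 + (81 - 80))*(44 - 3597) - ((14887 - 4803) + 9844) = (1 + 1)*(-3553) - (10084 + 9844) = 2*(-3553) - 1*19928 = -7106 - 19928 = -27034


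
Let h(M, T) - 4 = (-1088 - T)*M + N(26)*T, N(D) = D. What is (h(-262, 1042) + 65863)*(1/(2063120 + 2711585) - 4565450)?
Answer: -14191352864266001731/4774705 ≈ -2.9722e+12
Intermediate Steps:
h(M, T) = 4 + 26*T + M*(-1088 - T) (h(M, T) = 4 + ((-1088 - T)*M + 26*T) = 4 + (M*(-1088 - T) + 26*T) = 4 + (26*T + M*(-1088 - T)) = 4 + 26*T + M*(-1088 - T))
(h(-262, 1042) + 65863)*(1/(2063120 + 2711585) - 4565450) = ((4 - 1088*(-262) + 26*1042 - 1*(-262)*1042) + 65863)*(1/(2063120 + 2711585) - 4565450) = ((4 + 285056 + 27092 + 273004) + 65863)*(1/4774705 - 4565450) = (585156 + 65863)*(1/4774705 - 4565450) = 651019*(-21798676942249/4774705) = -14191352864266001731/4774705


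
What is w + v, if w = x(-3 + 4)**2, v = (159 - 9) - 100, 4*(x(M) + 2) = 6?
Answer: 201/4 ≈ 50.250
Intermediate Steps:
x(M) = -1/2 (x(M) = -2 + (1/4)*6 = -2 + 3/2 = -1/2)
v = 50 (v = 150 - 100 = 50)
w = 1/4 (w = (-1/2)**2 = 1/4 ≈ 0.25000)
w + v = 1/4 + 50 = 201/4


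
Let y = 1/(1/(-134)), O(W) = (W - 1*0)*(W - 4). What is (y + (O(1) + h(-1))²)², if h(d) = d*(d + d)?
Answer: 17689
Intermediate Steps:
h(d) = 2*d² (h(d) = d*(2*d) = 2*d²)
O(W) = W*(-4 + W) (O(W) = (W + 0)*(-4 + W) = W*(-4 + W))
y = -134 (y = 1/(-1/134) = -134)
(y + (O(1) + h(-1))²)² = (-134 + (1*(-4 + 1) + 2*(-1)²)²)² = (-134 + (1*(-3) + 2*1)²)² = (-134 + (-3 + 2)²)² = (-134 + (-1)²)² = (-134 + 1)² = (-133)² = 17689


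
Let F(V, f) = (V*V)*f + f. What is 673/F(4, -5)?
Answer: -673/85 ≈ -7.9176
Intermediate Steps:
F(V, f) = f + f*V**2 (F(V, f) = V**2*f + f = f*V**2 + f = f + f*V**2)
673/F(4, -5) = 673/((-5*(1 + 4**2))) = 673/((-5*(1 + 16))) = 673/((-5*17)) = 673/(-85) = 673*(-1/85) = -673/85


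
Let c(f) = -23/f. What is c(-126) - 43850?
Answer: -5525077/126 ≈ -43850.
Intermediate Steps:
c(-126) - 43850 = -23/(-126) - 43850 = -23*(-1/126) - 43850 = 23/126 - 43850 = -5525077/126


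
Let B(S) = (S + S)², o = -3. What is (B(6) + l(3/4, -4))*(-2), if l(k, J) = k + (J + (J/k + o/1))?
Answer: -1589/6 ≈ -264.83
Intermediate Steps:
B(S) = 4*S² (B(S) = (2*S)² = 4*S²)
l(k, J) = -3 + J + k + J/k (l(k, J) = k + (J + (J/k - 3/1)) = k + (J + (J/k - 3*1)) = k + (J + (J/k - 3)) = k + (J + (-3 + J/k)) = k + (-3 + J + J/k) = -3 + J + k + J/k)
(B(6) + l(3/4, -4))*(-2) = (4*6² + (-3 - 4 + 3/4 - 4/(3/4)))*(-2) = (4*36 + (-3 - 4 + 3*(¼) - 4/(3*(¼))))*(-2) = (144 + (-3 - 4 + ¾ - 4/¾))*(-2) = (144 + (-3 - 4 + ¾ - 4*4/3))*(-2) = (144 + (-3 - 4 + ¾ - 16/3))*(-2) = (144 - 139/12)*(-2) = (1589/12)*(-2) = -1589/6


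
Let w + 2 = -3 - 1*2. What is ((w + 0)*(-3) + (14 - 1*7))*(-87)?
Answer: -2436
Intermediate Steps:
w = -7 (w = -2 + (-3 - 1*2) = -2 + (-3 - 2) = -2 - 5 = -7)
((w + 0)*(-3) + (14 - 1*7))*(-87) = ((-7 + 0)*(-3) + (14 - 1*7))*(-87) = (-7*(-3) + (14 - 7))*(-87) = (21 + 7)*(-87) = 28*(-87) = -2436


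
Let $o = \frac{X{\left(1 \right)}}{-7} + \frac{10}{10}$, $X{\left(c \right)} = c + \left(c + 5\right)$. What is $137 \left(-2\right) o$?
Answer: $0$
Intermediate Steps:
$X{\left(c \right)} = 5 + 2 c$ ($X{\left(c \right)} = c + \left(5 + c\right) = 5 + 2 c$)
$o = 0$ ($o = \frac{5 + 2 \cdot 1}{-7} + \frac{10}{10} = \left(5 + 2\right) \left(- \frac{1}{7}\right) + 10 \cdot \frac{1}{10} = 7 \left(- \frac{1}{7}\right) + 1 = -1 + 1 = 0$)
$137 \left(-2\right) o = 137 \left(-2\right) 0 = \left(-274\right) 0 = 0$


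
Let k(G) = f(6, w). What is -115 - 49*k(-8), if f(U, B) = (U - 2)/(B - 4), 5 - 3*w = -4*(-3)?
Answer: -1597/19 ≈ -84.053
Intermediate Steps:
w = -7/3 (w = 5/3 - (-4)*(-3)/3 = 5/3 - 1/3*12 = 5/3 - 4 = -7/3 ≈ -2.3333)
f(U, B) = (-2 + U)/(-4 + B)
k(G) = -12/19 (k(G) = (-2 + 6)/(-4 - 7/3) = 4/(-19/3) = -3/19*4 = -12/19)
-115 - 49*k(-8) = -115 - 49*(-12/19) = -115 + 588/19 = -1597/19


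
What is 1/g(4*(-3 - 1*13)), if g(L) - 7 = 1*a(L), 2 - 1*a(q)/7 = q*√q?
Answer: 3/1835071 - 512*I/1835071 ≈ 1.6348e-6 - 0.00027901*I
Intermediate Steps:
a(q) = 14 - 7*q^(3/2) (a(q) = 14 - 7*q*√q = 14 - 7*q^(3/2))
g(L) = 21 - 7*L^(3/2) (g(L) = 7 + 1*(14 - 7*L^(3/2)) = 7 + (14 - 7*L^(3/2)) = 21 - 7*L^(3/2))
1/g(4*(-3 - 1*13)) = 1/(21 - 7*8*(-3 - 1*13)^(3/2)) = 1/(21 - 7*8*(-3 - 13)^(3/2)) = 1/(21 - 7*(-512*I)) = 1/(21 - (-3584)*I) = 1/(21 + 3584*I) = (21 - 3584*I)/12845497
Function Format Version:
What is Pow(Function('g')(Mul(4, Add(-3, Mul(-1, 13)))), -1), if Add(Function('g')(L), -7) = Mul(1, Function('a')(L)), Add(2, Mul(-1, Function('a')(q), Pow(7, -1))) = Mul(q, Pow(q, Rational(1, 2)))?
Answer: Add(Rational(3, 1835071), Mul(Rational(-512, 1835071), I)) ≈ Add(1.6348e-6, Mul(-0.00027901, I))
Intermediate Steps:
Function('a')(q) = Add(14, Mul(-7, Pow(q, Rational(3, 2)))) (Function('a')(q) = Add(14, Mul(-7, Mul(q, Pow(q, Rational(1, 2))))) = Add(14, Mul(-7, Pow(q, Rational(3, 2)))))
Function('g')(L) = Add(21, Mul(-7, Pow(L, Rational(3, 2)))) (Function('g')(L) = Add(7, Mul(1, Add(14, Mul(-7, Pow(L, Rational(3, 2)))))) = Add(7, Add(14, Mul(-7, Pow(L, Rational(3, 2))))) = Add(21, Mul(-7, Pow(L, Rational(3, 2)))))
Pow(Function('g')(Mul(4, Add(-3, Mul(-1, 13)))), -1) = Pow(Add(21, Mul(-7, Pow(Mul(4, Add(-3, Mul(-1, 13))), Rational(3, 2)))), -1) = Pow(Add(21, Mul(-7, Pow(Mul(4, Add(-3, -13)), Rational(3, 2)))), -1) = Pow(Add(21, Mul(-7, Pow(Mul(4, -16), Rational(3, 2)))), -1) = Pow(Add(21, Mul(-7, Pow(-64, Rational(3, 2)))), -1) = Pow(Add(21, Mul(-7, Mul(-512, I))), -1) = Pow(Add(21, Mul(3584, I)), -1) = Mul(Rational(1, 12845497), Add(21, Mul(-3584, I)))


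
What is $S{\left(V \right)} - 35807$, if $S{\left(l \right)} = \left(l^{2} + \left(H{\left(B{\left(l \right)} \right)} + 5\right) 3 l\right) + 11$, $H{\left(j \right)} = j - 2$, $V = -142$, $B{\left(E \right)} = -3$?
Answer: $-15632$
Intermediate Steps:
$H{\left(j \right)} = -2 + j$
$S{\left(l \right)} = 11 + l^{2}$ ($S{\left(l \right)} = \left(l^{2} + \left(\left(-2 - 3\right) + 5\right) 3 l\right) + 11 = \left(l^{2} + \left(-5 + 5\right) 3 l\right) + 11 = \left(l^{2} + 0 \cdot 3 l\right) + 11 = \left(l^{2} + 0 l\right) + 11 = \left(l^{2} + 0\right) + 11 = l^{2} + 11 = 11 + l^{2}$)
$S{\left(V \right)} - 35807 = \left(11 + \left(-142\right)^{2}\right) - 35807 = \left(11 + 20164\right) - 35807 = 20175 - 35807 = -15632$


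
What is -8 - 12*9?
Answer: -116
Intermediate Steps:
-8 - 12*9 = -8 - 108 = -116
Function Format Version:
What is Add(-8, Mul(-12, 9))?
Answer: -116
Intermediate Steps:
Add(-8, Mul(-12, 9)) = Add(-8, -108) = -116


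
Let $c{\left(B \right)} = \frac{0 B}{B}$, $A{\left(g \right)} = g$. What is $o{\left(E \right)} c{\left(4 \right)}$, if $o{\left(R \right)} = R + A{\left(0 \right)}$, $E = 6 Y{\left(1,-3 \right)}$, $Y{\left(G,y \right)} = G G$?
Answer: $0$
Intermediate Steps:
$c{\left(B \right)} = 0$ ($c{\left(B \right)} = \frac{0}{B} = 0$)
$Y{\left(G,y \right)} = G^{2}$
$E = 6$ ($E = 6 \cdot 1^{2} = 6 \cdot 1 = 6$)
$o{\left(R \right)} = R$ ($o{\left(R \right)} = R + 0 = R$)
$o{\left(E \right)} c{\left(4 \right)} = 6 \cdot 0 = 0$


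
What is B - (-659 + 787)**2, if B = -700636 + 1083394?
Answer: 366374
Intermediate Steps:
B = 382758
B - (-659 + 787)**2 = 382758 - (-659 + 787)**2 = 382758 - 1*128**2 = 382758 - 1*16384 = 382758 - 16384 = 366374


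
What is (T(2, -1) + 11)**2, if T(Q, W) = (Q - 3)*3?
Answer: 64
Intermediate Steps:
T(Q, W) = -9 + 3*Q (T(Q, W) = (-3 + Q)*3 = -9 + 3*Q)
(T(2, -1) + 11)**2 = ((-9 + 3*2) + 11)**2 = ((-9 + 6) + 11)**2 = (-3 + 11)**2 = 8**2 = 64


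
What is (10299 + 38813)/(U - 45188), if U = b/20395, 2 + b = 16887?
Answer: -200327848/184318475 ≈ -1.0869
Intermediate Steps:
b = 16885 (b = -2 + 16887 = 16885)
U = 3377/4079 (U = 16885/20395 = 16885*(1/20395) = 3377/4079 ≈ 0.82790)
(10299 + 38813)/(U - 45188) = (10299 + 38813)/(3377/4079 - 45188) = 49112/(-184318475/4079) = 49112*(-4079/184318475) = -200327848/184318475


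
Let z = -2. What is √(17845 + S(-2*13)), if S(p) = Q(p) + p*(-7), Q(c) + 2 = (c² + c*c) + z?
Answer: 25*√31 ≈ 139.19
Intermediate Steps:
Q(c) = -4 + 2*c² (Q(c) = -2 + ((c² + c*c) - 2) = -2 + ((c² + c²) - 2) = -2 + (2*c² - 2) = -2 + (-2 + 2*c²) = -4 + 2*c²)
S(p) = -4 - 7*p + 2*p² (S(p) = (-4 + 2*p²) + p*(-7) = (-4 + 2*p²) - 7*p = -4 - 7*p + 2*p²)
√(17845 + S(-2*13)) = √(17845 + (-4 - (-14)*13 + 2*(-2*13)²)) = √(17845 + (-4 - 7*(-26) + 2*(-26)²)) = √(17845 + (-4 + 182 + 2*676)) = √(17845 + (-4 + 182 + 1352)) = √(17845 + 1530) = √19375 = 25*√31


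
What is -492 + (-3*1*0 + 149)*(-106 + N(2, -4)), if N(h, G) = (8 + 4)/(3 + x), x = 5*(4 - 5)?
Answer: -17180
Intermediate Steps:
x = -5 (x = 5*(-1) = -5)
N(h, G) = -6 (N(h, G) = (8 + 4)/(3 - 5) = 12/(-2) = 12*(-1/2) = -6)
-492 + (-3*1*0 + 149)*(-106 + N(2, -4)) = -492 + (-3*1*0 + 149)*(-106 - 6) = -492 + (-3*0 + 149)*(-112) = -492 + (0 + 149)*(-112) = -492 + 149*(-112) = -492 - 16688 = -17180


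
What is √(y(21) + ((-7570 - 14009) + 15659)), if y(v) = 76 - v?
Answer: I*√5865 ≈ 76.583*I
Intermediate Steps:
√(y(21) + ((-7570 - 14009) + 15659)) = √((76 - 1*21) + ((-7570 - 14009) + 15659)) = √((76 - 21) + (-21579 + 15659)) = √(55 - 5920) = √(-5865) = I*√5865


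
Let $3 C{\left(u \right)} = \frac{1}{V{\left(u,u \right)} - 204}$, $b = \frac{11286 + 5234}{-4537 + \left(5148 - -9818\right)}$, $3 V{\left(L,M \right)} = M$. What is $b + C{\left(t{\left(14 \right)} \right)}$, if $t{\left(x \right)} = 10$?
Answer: $\frac{9934611}{6278258} \approx 1.5824$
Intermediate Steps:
$V{\left(L,M \right)} = \frac{M}{3}$
$b = \frac{16520}{10429}$ ($b = \frac{16520}{-4537 + \left(5148 + 9818\right)} = \frac{16520}{-4537 + 14966} = \frac{16520}{10429} \approx 1.584$)
$C{\left(u \right)} = \frac{1}{3 \left(-204 + \frac{u}{3}\right)}$ ($C{\left(u \right)} = \frac{1}{3 \left(\frac{u}{3} - 204\right)} = \frac{1}{3 \left(-204 + \frac{u}{3}\right)}$)
$b + C{\left(t{\left(14 \right)} \right)} = \frac{16520}{10429} + \frac{1}{-612 + 10} = \frac{16520}{10429} + \frac{1}{-602} = \frac{16520}{10429} - \frac{1}{602} = \frac{9934611}{6278258}$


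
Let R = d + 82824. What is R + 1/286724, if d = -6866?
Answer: 21778981593/286724 ≈ 75958.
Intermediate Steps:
R = 75958 (R = -6866 + 82824 = 75958)
R + 1/286724 = 75958 + 1/286724 = 21778981593/286724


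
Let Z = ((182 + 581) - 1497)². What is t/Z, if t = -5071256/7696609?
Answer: -1267814/1036648569601 ≈ -1.2230e-6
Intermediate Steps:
t = -5071256/7696609 (t = -5071256*1/7696609 = -5071256/7696609 ≈ -0.65889)
Z = 538756 (Z = (763 - 1497)² = (-734)² = 538756)
t/Z = -5071256/7696609/538756 = -5071256/7696609*1/538756 = -1267814/1036648569601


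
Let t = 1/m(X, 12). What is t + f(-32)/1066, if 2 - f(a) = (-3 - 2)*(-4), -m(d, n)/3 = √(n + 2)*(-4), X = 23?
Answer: -9/533 + √14/168 ≈ 0.0053862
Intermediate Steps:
m(d, n) = 12*√(2 + n) (m(d, n) = -3*√(n + 2)*(-4) = -3*√(2 + n)*(-4) = -(-12)*√(2 + n) = 12*√(2 + n))
f(a) = -18 (f(a) = 2 - (-3 - 2)*(-4) = 2 - (-5)*(-4) = 2 - 1*20 = 2 - 20 = -18)
t = √14/168 (t = 1/(12*√(2 + 12)) = 1/(12*√14) = √14/168 ≈ 0.022272)
t + f(-32)/1066 = √14/168 - 18/1066 = √14/168 - 18*1/1066 = √14/168 - 9/533 = -9/533 + √14/168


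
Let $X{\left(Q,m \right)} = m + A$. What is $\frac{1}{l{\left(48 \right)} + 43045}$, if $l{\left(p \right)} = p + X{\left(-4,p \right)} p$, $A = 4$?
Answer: $\frac{1}{45589} \approx 2.1935 \cdot 10^{-5}$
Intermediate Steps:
$X{\left(Q,m \right)} = 4 + m$ ($X{\left(Q,m \right)} = m + 4 = 4 + m$)
$l{\left(p \right)} = p + p \left(4 + p\right)$ ($l{\left(p \right)} = p + \left(4 + p\right) p = p + p \left(4 + p\right)$)
$\frac{1}{l{\left(48 \right)} + 43045} = \frac{1}{48 \left(5 + 48\right) + 43045} = \frac{1}{48 \cdot 53 + 43045} = \frac{1}{2544 + 43045} = \frac{1}{45589}$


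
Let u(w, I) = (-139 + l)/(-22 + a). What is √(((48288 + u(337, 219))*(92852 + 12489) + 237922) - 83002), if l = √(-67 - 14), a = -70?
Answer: √(10764134922025 - 21805587*I)/46 ≈ 71323.0 - 0.072242*I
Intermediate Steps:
l = 9*I (l = √(-81) = 9*I ≈ 9.0*I)
u(w, I) = 139/92 - 9*I/92 (u(w, I) = (-139 + 9*I)/(-22 - 70) = (-139 + 9*I)/(-92) = (-139 + 9*I)*(-1/92) = 139/92 - 9*I/92)
√(((48288 + u(337, 219))*(92852 + 12489) + 237922) - 83002) = √(((48288 + (139/92 - 9*I/92))*(92852 + 12489) + 237922) - 83002) = √(((4442635/92 - 9*I/92)*105341 + 237922) - 83002) = √(((467991613535/92 - 948069*I/92) + 237922) - 83002) = √((468013502359/92 - 948069*I/92) - 83002) = √(468005866175/92 - 948069*I/92)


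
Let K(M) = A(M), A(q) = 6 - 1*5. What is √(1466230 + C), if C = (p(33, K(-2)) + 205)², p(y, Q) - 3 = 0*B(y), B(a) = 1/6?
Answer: 7*√30806 ≈ 1228.6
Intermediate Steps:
A(q) = 1 (A(q) = 6 - 5 = 1)
K(M) = 1
B(a) = ⅙
p(y, Q) = 3 (p(y, Q) = 3 + 0*(⅙) = 3 + 0 = 3)
C = 43264 (C = (3 + 205)² = 208² = 43264)
√(1466230 + C) = √(1466230 + 43264) = √1509494 = 7*√30806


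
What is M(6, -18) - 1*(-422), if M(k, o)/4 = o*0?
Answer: 422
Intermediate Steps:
M(k, o) = 0 (M(k, o) = 4*(o*0) = 4*0 = 0)
M(6, -18) - 1*(-422) = 0 - 1*(-422) = 0 + 422 = 422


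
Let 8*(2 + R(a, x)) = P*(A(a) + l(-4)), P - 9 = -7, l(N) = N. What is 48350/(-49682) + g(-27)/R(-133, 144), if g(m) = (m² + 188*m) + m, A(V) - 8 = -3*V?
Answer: -444167261/9812195 ≈ -45.267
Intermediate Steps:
A(V) = 8 - 3*V
P = 2 (P = 9 - 7 = 2)
g(m) = m² + 189*m
R(a, x) = -1 - 3*a/4 (R(a, x) = -2 + (2*((8 - 3*a) - 4))/8 = -2 + (2*(4 - 3*a))/8 = -2 + (8 - 6*a)/8 = -2 + (1 - 3*a/4) = -1 - 3*a/4)
48350/(-49682) + g(-27)/R(-133, 144) = 48350/(-49682) + (-27*(189 - 27))/(-1 - ¾*(-133)) = 48350*(-1/49682) + (-27*162)/(-1 + 399/4) = -24175/24841 - 4374/395/4 = -24175/24841 - 4374*4/395 = -24175/24841 - 17496/395 = -444167261/9812195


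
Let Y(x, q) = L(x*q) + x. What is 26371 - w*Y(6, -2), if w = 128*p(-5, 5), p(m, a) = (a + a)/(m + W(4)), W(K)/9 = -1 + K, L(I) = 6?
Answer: 282401/11 ≈ 25673.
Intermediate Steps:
W(K) = -9 + 9*K (W(K) = 9*(-1 + K) = -9 + 9*K)
p(m, a) = 2*a/(27 + m) (p(m, a) = (a + a)/(m + (-9 + 9*4)) = (2*a)/(m + (-9 + 36)) = (2*a)/(m + 27) = (2*a)/(27 + m) = 2*a/(27 + m))
Y(x, q) = 6 + x
w = 640/11 (w = 128*(2*5/(27 - 5)) = 128*(2*5/22) = 128*(2*5*(1/22)) = 128*(5/11) = 640/11 ≈ 58.182)
26371 - w*Y(6, -2) = 26371 - 640*(6 + 6)/11 = 26371 - 640*12/11 = 26371 - 1*7680/11 = 26371 - 7680/11 = 282401/11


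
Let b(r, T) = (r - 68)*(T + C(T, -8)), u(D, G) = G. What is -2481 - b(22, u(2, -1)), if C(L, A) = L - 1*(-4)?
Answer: -2389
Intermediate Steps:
C(L, A) = 4 + L (C(L, A) = L + 4 = 4 + L)
b(r, T) = (-68 + r)*(4 + 2*T) (b(r, T) = (r - 68)*(T + (4 + T)) = (-68 + r)*(4 + 2*T))
-2481 - b(22, u(2, -1)) = -2481 - (-272 - 136*(-1) - 1*22 + 22*(4 - 1)) = -2481 - (-272 + 136 - 22 + 22*3) = -2481 - (-272 + 136 - 22 + 66) = -2481 - 1*(-92) = -2481 + 92 = -2389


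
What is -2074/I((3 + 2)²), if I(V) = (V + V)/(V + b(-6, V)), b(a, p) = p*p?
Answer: -26962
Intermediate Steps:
b(a, p) = p²
I(V) = 2*V/(V + V²) (I(V) = (V + V)/(V + V²) = (2*V)/(V + V²) = 2*V/(V + V²))
-2074/I((3 + 2)²) = -(1037 + 1037*(3 + 2)²) = -2074/(2/(1 + 5²)) = -2074/(2/(1 + 25)) = -2074/(2/26) = -2074/(2*(1/26)) = -2074/1/13 = -2074*13 = -26962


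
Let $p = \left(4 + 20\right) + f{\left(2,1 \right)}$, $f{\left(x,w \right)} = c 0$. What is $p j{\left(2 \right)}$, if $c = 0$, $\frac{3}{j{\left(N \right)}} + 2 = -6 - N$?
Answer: $- \frac{36}{5} \approx -7.2$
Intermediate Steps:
$j{\left(N \right)} = \frac{3}{-8 - N}$ ($j{\left(N \right)} = \frac{3}{-2 - \left(6 + N\right)} = \frac{3}{-8 - N}$)
$f{\left(x,w \right)} = 0$ ($f{\left(x,w \right)} = 0 \cdot 0 = 0$)
$p = 24$ ($p = \left(4 + 20\right) + 0 = 24 + 0 = 24$)
$p j{\left(2 \right)} = 24 \left(- \frac{3}{8 + 2}\right) = 24 \left(- \frac{3}{10}\right) = - \frac{36}{5}$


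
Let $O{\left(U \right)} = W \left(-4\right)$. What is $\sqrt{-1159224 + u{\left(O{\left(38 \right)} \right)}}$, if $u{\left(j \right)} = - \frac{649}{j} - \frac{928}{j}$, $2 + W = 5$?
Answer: $\frac{i \sqrt{41727333}}{6} \approx 1076.6 i$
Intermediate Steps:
$W = 3$ ($W = -2 + 5 = 3$)
$O{\left(U \right)} = -12$ ($O{\left(U \right)} = 3 \left(-4\right) = -12$)
$u{\left(j \right)} = - \frac{1577}{j}$
$\sqrt{-1159224 + u{\left(O{\left(38 \right)} \right)}} = \sqrt{-1159224 - \frac{1577}{-12}} = \sqrt{-1159224 - - \frac{1577}{12}} = \sqrt{-1159224 + \frac{1577}{12}} = \sqrt{- \frac{13909111}{12}} = \frac{i \sqrt{41727333}}{6}$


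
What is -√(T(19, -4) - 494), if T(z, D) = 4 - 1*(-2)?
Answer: -2*I*√122 ≈ -22.091*I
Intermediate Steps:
T(z, D) = 6 (T(z, D) = 4 + 2 = 6)
-√(T(19, -4) - 494) = -√(6 - 494) = -√(-488) = -2*I*√122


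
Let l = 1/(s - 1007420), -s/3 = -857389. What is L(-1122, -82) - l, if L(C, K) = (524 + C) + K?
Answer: -1064027961/1564747 ≈ -680.00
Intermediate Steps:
s = 2572167 (s = -3*(-857389) = 2572167)
L(C, K) = 524 + C + K
l = 1/1564747 (l = 1/(2572167 - 1007420) = 1/1564747 ≈ 6.3908e-7)
L(-1122, -82) - l = (524 - 1122 - 82) - 1*1/1564747 = -680 - 1/1564747 = -1064027961/1564747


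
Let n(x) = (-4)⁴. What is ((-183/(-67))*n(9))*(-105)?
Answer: -4919040/67 ≈ -73419.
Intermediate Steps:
n(x) = 256
((-183/(-67))*n(9))*(-105) = (-183/(-67)*256)*(-105) = (-183*(-1/67)*256)*(-105) = ((183/67)*256)*(-105) = (46848/67)*(-105) = -4919040/67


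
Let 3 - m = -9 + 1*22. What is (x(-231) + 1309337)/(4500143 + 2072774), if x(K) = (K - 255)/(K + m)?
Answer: 24273131/121851769 ≈ 0.19920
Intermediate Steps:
m = -10 (m = 3 - (-9 + 1*22) = 3 - (-9 + 22) = 3 - 1*13 = 3 - 13 = -10)
x(K) = (-255 + K)/(-10 + K) (x(K) = (K - 255)/(K - 10) = (-255 + K)/(-10 + K))
(x(-231) + 1309337)/(4500143 + 2072774) = ((-255 - 231)/(-10 - 231) + 1309337)/(4500143 + 2072774) = (-486/(-241) + 1309337)/6572917 = (-1/241*(-486) + 1309337)*(1/6572917) = (486/241 + 1309337)*(1/6572917) = (315550703/241)*(1/6572917) = 24273131/121851769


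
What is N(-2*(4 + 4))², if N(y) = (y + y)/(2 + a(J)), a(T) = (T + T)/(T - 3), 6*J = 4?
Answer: 12544/25 ≈ 501.76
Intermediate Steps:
J = ⅔ (J = (⅙)*4 = ⅔ ≈ 0.66667)
a(T) = 2*T/(-3 + T) (a(T) = (2*T)/(-3 + T) = 2*T/(-3 + T))
N(y) = 7*y/5 (N(y) = (y + y)/(2 + 2*(⅔)/(-3 + ⅔)) = (2*y)/(2 + 2*(⅔)/(-7/3)) = (2*y)/(2 + 2*(⅔)*(-3/7)) = (2*y)/(2 - 4/7) = (2*y)/(10/7) = (2*y)*(7/10) = 7*y/5)
N(-2*(4 + 4))² = (7*(-2*(4 + 4))/5)² = (7*(-2*8)/5)² = ((7/5)*(-16))² = (-112/5)² = 12544/25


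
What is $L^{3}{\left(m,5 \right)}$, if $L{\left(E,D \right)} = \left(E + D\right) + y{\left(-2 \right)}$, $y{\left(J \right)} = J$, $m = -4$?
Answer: $-1$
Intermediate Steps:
$L{\left(E,D \right)} = -2 + D + E$ ($L{\left(E,D \right)} = \left(E + D\right) - 2 = \left(D + E\right) - 2 = -2 + D + E$)
$L^{3}{\left(m,5 \right)} = \left(-2 + 5 - 4\right)^{3} = \left(-1\right)^{3} = -1$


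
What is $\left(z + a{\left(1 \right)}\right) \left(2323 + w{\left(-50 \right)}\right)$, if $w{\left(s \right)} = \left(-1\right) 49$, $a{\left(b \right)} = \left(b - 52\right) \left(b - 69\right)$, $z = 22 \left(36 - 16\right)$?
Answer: $8886792$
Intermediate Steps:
$z = 440$ ($z = 22 \cdot 20 = 440$)
$a{\left(b \right)} = \left(-69 + b\right) \left(-52 + b\right)$ ($a{\left(b \right)} = \left(-52 + b\right) \left(-69 + b\right) = \left(-69 + b\right) \left(-52 + b\right)$)
$w{\left(s \right)} = -49$
$\left(z + a{\left(1 \right)}\right) \left(2323 + w{\left(-50 \right)}\right) = \left(440 + \left(3588 + 1^{2} - 121\right)\right) \left(2323 - 49\right) = \left(440 + \left(3588 + 1 - 121\right)\right) 2274 = \left(440 + 3468\right) 2274 = 3908 \cdot 2274 = 8886792$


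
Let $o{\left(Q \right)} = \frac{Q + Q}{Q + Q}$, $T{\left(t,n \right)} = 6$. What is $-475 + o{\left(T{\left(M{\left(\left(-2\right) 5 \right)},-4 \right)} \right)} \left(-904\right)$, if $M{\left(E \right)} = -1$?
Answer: $-1379$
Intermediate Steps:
$o{\left(Q \right)} = 1$ ($o{\left(Q \right)} = \frac{2 Q}{2 Q} = 2 Q \frac{1}{2 Q} = 1$)
$-475 + o{\left(T{\left(M{\left(\left(-2\right) 5 \right)},-4 \right)} \right)} \left(-904\right) = -475 + 1 \left(-904\right) = -475 - 904 = -1379$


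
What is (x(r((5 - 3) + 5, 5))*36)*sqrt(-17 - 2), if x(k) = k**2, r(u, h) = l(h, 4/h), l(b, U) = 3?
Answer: 324*I*sqrt(19) ≈ 1412.3*I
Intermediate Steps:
r(u, h) = 3
(x(r((5 - 3) + 5, 5))*36)*sqrt(-17 - 2) = (3**2*36)*sqrt(-17 - 2) = (9*36)*sqrt(-19) = 324*(I*sqrt(19)) = 324*I*sqrt(19)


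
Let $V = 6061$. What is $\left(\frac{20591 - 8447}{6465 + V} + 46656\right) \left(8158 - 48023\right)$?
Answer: $- \frac{11649055299000}{6263} \approx -1.86 \cdot 10^{9}$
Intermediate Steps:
$\left(\frac{20591 - 8447}{6465 + V} + 46656\right) \left(8158 - 48023\right) = \left(\frac{20591 - 8447}{6465 + 6061} + 46656\right) \left(8158 - 48023\right) = \left(\frac{12144}{12526} + 46656\right) \left(-39865\right) = \left(12144 \cdot \frac{1}{12526} + 46656\right) \left(-39865\right) = \left(\frac{6072}{6263} + 46656\right) \left(-39865\right) = \frac{292212600}{6263} \left(-39865\right) = - \frac{11649055299000}{6263}$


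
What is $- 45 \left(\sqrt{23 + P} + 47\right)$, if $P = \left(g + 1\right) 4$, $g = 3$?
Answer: $-2115 - 45 \sqrt{39} \approx -2396.0$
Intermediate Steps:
$P = 16$ ($P = \left(3 + 1\right) 4 = 4 \cdot 4 = 16$)
$- 45 \left(\sqrt{23 + P} + 47\right) = - 45 \left(\sqrt{23 + 16} + 47\right) = - 45 \left(\sqrt{39} + 47\right) = - 45 \left(47 + \sqrt{39}\right) = -2115 - 45 \sqrt{39}$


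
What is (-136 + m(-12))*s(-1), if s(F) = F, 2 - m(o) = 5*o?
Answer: 74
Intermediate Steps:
m(o) = 2 - 5*o
(-136 + m(-12))*s(-1) = (-136 + (2 - 5*(-12)))*(-1) = (-136 + (2 + 60))*(-1) = (-136 + 62)*(-1) = -74*(-1) = 74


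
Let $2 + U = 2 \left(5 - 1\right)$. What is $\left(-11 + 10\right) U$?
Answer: $-6$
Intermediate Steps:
$U = 6$ ($U = -2 + 2 \left(5 - 1\right) = -2 + 2 \cdot 4 = -2 + 8 = 6$)
$\left(-11 + 10\right) U = \left(-11 + 10\right) 6 = \left(-1\right) 6 = -6$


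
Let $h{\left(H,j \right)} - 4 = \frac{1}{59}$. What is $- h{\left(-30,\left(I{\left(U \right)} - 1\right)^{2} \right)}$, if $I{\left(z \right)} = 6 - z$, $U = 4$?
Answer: $- \frac{237}{59} \approx -4.017$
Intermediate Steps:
$h{\left(H,j \right)} = \frac{237}{59}$ ($h{\left(H,j \right)} = 4 + \frac{1}{59} = \frac{237}{59}$)
$- h{\left(-30,\left(I{\left(U \right)} - 1\right)^{2} \right)} = \left(-1\right) \frac{237}{59} = - \frac{237}{59}$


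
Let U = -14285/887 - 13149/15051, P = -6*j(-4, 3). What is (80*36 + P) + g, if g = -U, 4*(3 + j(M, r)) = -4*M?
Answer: 12865082612/4450079 ≈ 2891.0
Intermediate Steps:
j(M, r) = -3 - M (j(M, r) = -3 + (-4*M)/4 = -3 - M)
P = -6 (P = -6*(-3 - 1*(-4)) = -6*(-3 + 4) = -6*1 = -6)
U = -75555566/4450079 (U = -14285*1/887 - 13149*1/15051 = -14285/887 - 4383/5017 = -75555566/4450079 ≈ -16.978)
g = 75555566/4450079 (g = -1*(-75555566/4450079) = 75555566/4450079 ≈ 16.978)
(80*36 + P) + g = (80*36 - 6) + 75555566/4450079 = (2880 - 6) + 75555566/4450079 = 2874 + 75555566/4450079 = 12865082612/4450079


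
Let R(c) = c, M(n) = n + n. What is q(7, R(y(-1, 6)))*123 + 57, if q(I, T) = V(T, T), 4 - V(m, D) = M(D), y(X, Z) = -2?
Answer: 1041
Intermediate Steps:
M(n) = 2*n
V(m, D) = 4 - 2*D
q(I, T) = 4 - 2*T
q(7, R(y(-1, 6)))*123 + 57 = (4 - 2*(-2))*123 + 57 = (4 + 4)*123 + 57 = 8*123 + 57 = 984 + 57 = 1041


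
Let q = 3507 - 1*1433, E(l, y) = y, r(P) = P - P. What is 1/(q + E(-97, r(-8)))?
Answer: 1/2074 ≈ 0.00048216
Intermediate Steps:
r(P) = 0
q = 2074 (q = 3507 - 1433 = 2074)
1/(q + E(-97, r(-8))) = 1/(2074 + 0) = 1/2074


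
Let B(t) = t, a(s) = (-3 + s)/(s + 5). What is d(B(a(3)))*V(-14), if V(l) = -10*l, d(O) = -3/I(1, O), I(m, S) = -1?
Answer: 420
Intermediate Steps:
a(s) = (-3 + s)/(5 + s)
d(O) = 3 (d(O) = -3/(-1) = -3*(-1) = 3)
d(B(a(3)))*V(-14) = 3*(-10*(-14)) = 3*140 = 420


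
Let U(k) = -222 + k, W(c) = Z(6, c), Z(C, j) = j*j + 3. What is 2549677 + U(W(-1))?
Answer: 2549459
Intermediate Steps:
Z(C, j) = 3 + j² (Z(C, j) = j² + 3 = 3 + j²)
W(c) = 3 + c²
2549677 + U(W(-1)) = 2549677 + (-222 + (3 + (-1)²)) = 2549677 + (-222 + (3 + 1)) = 2549677 + (-222 + 4) = 2549677 - 218 = 2549459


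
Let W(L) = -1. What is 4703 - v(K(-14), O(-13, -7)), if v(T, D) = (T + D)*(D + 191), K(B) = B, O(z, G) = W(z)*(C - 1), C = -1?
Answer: 7019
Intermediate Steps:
O(z, G) = 2 (O(z, G) = -(-1 - 1) = -1*(-2) = 2)
v(T, D) = (191 + D)*(D + T) (v(T, D) = (D + T)*(191 + D) = (191 + D)*(D + T))
4703 - v(K(-14), O(-13, -7)) = 4703 - (2² + 191*2 + 191*(-14) + 2*(-14)) = 4703 - (4 + 382 - 2674 - 28) = 4703 - 1*(-2316) = 4703 + 2316 = 7019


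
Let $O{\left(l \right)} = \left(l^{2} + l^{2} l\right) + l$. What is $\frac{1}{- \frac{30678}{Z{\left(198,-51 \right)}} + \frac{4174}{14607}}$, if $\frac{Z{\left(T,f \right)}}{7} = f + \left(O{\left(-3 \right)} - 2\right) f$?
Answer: $- \frac{19120563}{69221825} \approx -0.27622$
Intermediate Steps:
$O{\left(l \right)} = l + l^{2} + l^{3}$ ($O{\left(l \right)} = \left(l^{2} + l^{3}\right) + l = l + l^{2} + l^{3}$)
$Z{\left(T,f \right)} = - 154 f$ ($Z{\left(T,f \right)} = 7 \left(f + \left(- 3 \left(1 - 3 + \left(-3\right)^{2}\right) - 2\right) f\right) = 7 \left(f + \left(- 3 \left(1 - 3 + 9\right) - 2\right) f\right) = 7 \left(f + \left(\left(-3\right) 7 - 2\right) f\right) = 7 \left(f + \left(-21 - 2\right) f\right) = 7 \left(f - 23 f\right) = 7 \left(- 22 f\right) = - 154 f$)
$\frac{1}{- \frac{30678}{Z{\left(198,-51 \right)}} + \frac{4174}{14607}} = \frac{1}{- \frac{30678}{\left(-154\right) \left(-51\right)} + \frac{4174}{14607}} = \frac{1}{- \frac{30678}{7854} + 4174 \cdot \frac{1}{14607}} = \frac{1}{\left(-30678\right) \frac{1}{7854} + \frac{4174}{14607}} = \frac{1}{- \frac{5113}{1309} + \frac{4174}{14607}} = \frac{1}{- \frac{69221825}{19120563}} = - \frac{19120563}{69221825}$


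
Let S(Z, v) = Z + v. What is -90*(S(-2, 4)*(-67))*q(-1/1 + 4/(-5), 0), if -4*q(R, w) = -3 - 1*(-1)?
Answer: 6030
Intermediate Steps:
q(R, w) = ½ (q(R, w) = -(-3 - 1*(-1))/4 = -(-3 + 1)/4 = -¼*(-2) = ½)
-90*(S(-2, 4)*(-67))*q(-1/1 + 4/(-5), 0) = -90*((-2 + 4)*(-67))/2 = -90*(2*(-67))/2 = -90*(-134)/2 = -(-12060)/2 = -1*(-6030) = 6030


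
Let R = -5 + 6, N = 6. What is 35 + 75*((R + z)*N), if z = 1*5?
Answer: 2735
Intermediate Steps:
z = 5
R = 1
35 + 75*((R + z)*N) = 35 + 75*((1 + 5)*6) = 35 + 75*(6*6) = 35 + 75*36 = 35 + 2700 = 2735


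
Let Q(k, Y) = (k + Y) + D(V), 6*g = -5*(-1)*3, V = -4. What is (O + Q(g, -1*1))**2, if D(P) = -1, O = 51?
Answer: 10609/4 ≈ 2652.3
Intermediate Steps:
g = 5/2 (g = (-5*(-1)*3)/6 = (5*3)/6 = (1/6)*15 = 5/2 ≈ 2.5000)
Q(k, Y) = -1 + Y + k (Q(k, Y) = (k + Y) - 1 = (Y + k) - 1 = -1 + Y + k)
(O + Q(g, -1*1))**2 = (51 + (-1 - 1*1 + 5/2))**2 = (51 + (-1 - 1 + 5/2))**2 = (51 + 1/2)**2 = (103/2)**2 = 10609/4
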